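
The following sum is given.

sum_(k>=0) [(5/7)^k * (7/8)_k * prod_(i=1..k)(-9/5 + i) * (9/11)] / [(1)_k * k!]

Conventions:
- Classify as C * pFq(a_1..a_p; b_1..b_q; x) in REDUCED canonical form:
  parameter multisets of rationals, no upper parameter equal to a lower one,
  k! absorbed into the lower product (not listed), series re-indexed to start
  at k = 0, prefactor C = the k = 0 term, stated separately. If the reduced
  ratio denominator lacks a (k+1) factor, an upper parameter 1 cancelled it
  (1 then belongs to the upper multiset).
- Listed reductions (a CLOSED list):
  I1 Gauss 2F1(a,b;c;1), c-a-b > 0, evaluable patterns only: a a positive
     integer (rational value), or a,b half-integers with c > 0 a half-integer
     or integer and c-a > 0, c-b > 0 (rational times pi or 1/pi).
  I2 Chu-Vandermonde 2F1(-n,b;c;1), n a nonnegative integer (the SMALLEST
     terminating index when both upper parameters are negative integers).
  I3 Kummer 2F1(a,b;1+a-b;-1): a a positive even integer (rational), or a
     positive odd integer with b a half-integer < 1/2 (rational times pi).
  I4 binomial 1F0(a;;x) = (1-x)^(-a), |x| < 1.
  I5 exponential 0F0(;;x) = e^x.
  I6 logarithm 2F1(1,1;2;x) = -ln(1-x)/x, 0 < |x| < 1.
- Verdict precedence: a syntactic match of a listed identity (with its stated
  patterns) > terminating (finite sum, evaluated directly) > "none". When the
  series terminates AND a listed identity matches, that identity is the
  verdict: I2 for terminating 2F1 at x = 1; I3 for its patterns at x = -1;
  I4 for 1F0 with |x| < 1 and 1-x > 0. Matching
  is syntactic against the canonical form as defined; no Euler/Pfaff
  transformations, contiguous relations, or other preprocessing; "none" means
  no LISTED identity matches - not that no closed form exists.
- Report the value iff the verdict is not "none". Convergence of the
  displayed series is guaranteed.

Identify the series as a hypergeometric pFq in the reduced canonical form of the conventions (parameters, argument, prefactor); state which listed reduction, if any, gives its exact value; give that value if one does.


The series (x = 5/7) is 2F1: upper {-4/5, 7/8}, lower {1}, prefactor 9/11. Verdict: none here - no I1-I6 shape fits x = 5/7 with lower {1}.

Key step: with t_0 = 9/11, (1)_k (C = 9/11, x = 5/7) is k! itself.
Step ratio: r(k) = (5/7) * (k-4/5) (k+7/8) / [(k+1) (k+1)] - rational in k. x = (5/7); t_0 = 9/11; negate the roots.


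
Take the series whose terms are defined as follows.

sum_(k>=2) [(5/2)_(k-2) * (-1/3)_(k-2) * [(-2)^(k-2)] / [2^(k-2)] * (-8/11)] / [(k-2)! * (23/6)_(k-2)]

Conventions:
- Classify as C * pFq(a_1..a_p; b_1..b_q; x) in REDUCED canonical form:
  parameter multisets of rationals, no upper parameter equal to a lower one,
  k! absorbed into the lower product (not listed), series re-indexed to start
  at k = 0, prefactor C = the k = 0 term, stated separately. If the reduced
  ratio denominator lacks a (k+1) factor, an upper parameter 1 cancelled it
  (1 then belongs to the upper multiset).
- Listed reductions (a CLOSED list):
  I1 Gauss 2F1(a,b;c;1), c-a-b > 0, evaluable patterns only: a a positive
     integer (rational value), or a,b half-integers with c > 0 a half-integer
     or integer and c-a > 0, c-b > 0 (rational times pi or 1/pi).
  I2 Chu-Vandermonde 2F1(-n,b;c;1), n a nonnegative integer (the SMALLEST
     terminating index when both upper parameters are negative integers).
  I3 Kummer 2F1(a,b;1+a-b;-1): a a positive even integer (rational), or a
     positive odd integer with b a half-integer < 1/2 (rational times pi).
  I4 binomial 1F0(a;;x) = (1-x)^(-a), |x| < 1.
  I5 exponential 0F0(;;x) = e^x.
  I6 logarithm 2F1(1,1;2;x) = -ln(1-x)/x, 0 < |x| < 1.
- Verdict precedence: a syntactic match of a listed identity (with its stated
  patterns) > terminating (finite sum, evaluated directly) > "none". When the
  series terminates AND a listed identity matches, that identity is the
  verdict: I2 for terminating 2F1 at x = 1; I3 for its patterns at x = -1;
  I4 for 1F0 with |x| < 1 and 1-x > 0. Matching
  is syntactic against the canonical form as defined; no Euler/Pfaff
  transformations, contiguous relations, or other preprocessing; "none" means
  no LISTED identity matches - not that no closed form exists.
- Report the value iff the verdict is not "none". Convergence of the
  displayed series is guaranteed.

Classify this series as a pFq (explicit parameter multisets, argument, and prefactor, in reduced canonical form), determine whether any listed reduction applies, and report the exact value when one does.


First insight: x = (-1) and the two k-th powers (C = -8/11, x = -1) combine into one argument.
Consecutive-term ratio: r(k) = (-1) * (k-1/3) (k+5/2) / [(k+23/6) (k+1)] - rational; roots negated = parameters, x = (-1), C = -8/11.

Prefactor -8/11, argument -1: 2F1 with upper {-1/3, 5/2} over lower {23/6}. Verdict: none. A 2F1 with upper {-1/3, 5/2} fits none of I1-I6 at x = -1; the sum runs forever.


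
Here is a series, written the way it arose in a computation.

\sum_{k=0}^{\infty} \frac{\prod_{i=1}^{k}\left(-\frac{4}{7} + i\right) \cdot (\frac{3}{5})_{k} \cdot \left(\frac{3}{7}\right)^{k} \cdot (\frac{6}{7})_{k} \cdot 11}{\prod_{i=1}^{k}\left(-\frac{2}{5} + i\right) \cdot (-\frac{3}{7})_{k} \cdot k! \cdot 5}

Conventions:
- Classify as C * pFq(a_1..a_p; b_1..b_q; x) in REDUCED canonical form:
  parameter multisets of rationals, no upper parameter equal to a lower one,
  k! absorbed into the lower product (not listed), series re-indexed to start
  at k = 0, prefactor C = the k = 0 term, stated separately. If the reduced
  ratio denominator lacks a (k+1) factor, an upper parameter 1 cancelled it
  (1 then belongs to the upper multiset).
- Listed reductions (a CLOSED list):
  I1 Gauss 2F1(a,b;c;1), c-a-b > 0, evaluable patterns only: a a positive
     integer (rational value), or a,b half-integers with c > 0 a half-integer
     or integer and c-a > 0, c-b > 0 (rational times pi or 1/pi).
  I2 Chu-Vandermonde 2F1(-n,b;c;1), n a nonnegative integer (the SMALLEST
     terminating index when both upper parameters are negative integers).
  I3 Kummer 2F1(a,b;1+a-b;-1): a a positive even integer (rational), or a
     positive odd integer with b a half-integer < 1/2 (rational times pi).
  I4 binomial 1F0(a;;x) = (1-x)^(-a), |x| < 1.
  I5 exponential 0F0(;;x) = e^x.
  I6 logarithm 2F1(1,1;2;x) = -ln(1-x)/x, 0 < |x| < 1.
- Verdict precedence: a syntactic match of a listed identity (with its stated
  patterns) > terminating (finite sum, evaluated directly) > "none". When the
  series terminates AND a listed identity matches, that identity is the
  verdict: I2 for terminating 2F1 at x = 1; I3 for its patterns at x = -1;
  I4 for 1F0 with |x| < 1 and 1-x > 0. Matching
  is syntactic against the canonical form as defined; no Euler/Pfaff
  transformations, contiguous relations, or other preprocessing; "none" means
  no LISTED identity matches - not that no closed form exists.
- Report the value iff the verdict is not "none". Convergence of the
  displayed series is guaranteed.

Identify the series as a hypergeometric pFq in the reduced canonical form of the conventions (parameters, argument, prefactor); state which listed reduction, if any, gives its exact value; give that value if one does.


This is \frac{11}{5} * 2F1(\frac{3}{7}, \frac{6}{7}; -\frac{3}{7}; \frac{3}{7}) in reduced canonical form. Verdict: none - this 2F1 at x = \frac{3}{7} matches no listed pattern, and upper {\frac{3}{7}, \frac{6}{7}} holds no stopper.

Key step: x = \frac{3}{7} and the lower running product (C = 11/5) is a rising factorial.
Ratio: r(k) = \frac{3}{7} * (k+\frac{3}{7}) (k+\frac{6}{7}) / [(k-\frac{3}{7}) (k+1)] - rational in k. x = \frac{3}{7}; t_0 = \frac{11}{5}; negate the roots.


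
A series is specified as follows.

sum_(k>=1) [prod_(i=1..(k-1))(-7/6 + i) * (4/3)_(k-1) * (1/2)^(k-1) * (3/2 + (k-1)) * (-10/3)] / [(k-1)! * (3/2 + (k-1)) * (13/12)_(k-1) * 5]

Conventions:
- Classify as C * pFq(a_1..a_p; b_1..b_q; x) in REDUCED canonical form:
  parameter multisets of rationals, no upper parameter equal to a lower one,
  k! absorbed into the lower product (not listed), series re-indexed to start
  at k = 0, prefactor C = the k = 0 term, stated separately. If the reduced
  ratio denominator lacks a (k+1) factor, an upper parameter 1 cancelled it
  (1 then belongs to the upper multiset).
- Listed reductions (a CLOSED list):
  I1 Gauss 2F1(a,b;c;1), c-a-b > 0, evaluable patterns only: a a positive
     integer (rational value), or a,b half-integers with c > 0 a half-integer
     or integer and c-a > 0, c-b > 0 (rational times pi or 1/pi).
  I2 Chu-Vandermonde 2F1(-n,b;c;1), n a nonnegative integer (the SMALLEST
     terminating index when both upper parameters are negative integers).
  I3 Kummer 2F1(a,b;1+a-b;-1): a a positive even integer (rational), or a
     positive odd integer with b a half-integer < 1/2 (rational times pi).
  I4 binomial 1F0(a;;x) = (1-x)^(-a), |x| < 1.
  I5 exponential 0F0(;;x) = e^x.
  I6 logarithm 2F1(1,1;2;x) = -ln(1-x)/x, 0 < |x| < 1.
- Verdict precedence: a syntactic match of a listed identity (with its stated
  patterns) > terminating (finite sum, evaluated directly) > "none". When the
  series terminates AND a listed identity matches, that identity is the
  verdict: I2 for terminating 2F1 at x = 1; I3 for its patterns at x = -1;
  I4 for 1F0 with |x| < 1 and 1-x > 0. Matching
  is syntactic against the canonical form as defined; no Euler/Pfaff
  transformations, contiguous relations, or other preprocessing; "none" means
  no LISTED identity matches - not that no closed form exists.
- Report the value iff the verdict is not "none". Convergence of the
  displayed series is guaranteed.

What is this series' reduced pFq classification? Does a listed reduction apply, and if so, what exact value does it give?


Prefactor -2/3, argument 1/2: 2F1 with upper {-1/6, 4/3} over lower {13/12}. Verdict: none here - no I1-I6 shape fits x = 1/2 with lower {13/12}.

First insight: from the first term -2/3: the factor k + 3/2 cancels (top and bottom), leaving prefactor -2/3.
Ratio: r(k) = (1/2) * (k-1/6) (k+4/3) / [(k+13/12) (k+1)] - rational; roots negated = parameters, x = (1/2), C = -2/3.


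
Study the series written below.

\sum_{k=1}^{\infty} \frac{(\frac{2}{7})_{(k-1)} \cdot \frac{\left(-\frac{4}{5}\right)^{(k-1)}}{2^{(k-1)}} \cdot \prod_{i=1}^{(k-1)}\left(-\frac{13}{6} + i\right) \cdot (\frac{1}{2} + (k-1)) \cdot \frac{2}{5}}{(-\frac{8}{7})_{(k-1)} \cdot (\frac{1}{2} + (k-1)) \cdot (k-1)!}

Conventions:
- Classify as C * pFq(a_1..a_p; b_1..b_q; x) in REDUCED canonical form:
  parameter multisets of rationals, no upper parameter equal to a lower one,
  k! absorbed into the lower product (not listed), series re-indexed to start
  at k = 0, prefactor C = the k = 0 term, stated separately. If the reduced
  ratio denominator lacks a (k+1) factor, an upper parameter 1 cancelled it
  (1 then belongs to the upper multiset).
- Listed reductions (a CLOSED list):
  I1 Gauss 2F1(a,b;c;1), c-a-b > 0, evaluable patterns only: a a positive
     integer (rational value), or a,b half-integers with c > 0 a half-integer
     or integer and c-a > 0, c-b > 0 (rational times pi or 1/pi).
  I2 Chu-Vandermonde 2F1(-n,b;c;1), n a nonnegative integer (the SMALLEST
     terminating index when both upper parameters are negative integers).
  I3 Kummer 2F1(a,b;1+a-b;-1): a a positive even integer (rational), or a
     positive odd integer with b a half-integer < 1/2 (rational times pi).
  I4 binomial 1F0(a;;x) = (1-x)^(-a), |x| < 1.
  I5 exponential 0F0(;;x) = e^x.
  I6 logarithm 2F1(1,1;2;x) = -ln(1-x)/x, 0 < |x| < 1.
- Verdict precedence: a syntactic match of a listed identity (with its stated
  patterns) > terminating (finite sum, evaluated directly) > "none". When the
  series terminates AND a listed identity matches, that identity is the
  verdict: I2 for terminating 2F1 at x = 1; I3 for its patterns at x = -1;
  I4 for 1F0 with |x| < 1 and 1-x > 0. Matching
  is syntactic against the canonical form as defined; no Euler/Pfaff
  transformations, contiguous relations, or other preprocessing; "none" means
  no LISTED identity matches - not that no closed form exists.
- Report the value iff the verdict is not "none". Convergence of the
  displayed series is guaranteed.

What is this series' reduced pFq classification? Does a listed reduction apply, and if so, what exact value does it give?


x = -\frac{2}{5} here; the reduced form reads 2F1, upper {-\frac{7}{6}, \frac{2}{7}}, lower {-\frac{8}{7}}, C = \frac{2}{5}. Verdict: none (x = -\frac{2}{5}): each listed identity misses the multisets {-\frac{7}{6}, \frac{2}{7}} ; {-\frac{8}{7}}.

Key observation: t_0 being \frac{2}{5}, the two k-th powers (C = 2/5, x = -2/5) combine into one argument.
Ratio: r(k) = -\frac{2}{5} * (k-\frac{7}{6}) (k+\frac{2}{7}) / [(k-\frac{8}{7}) (k+1)] - rational in k. x = -\frac{2}{5}; t_0 = \frac{2}{5}; negate the roots.


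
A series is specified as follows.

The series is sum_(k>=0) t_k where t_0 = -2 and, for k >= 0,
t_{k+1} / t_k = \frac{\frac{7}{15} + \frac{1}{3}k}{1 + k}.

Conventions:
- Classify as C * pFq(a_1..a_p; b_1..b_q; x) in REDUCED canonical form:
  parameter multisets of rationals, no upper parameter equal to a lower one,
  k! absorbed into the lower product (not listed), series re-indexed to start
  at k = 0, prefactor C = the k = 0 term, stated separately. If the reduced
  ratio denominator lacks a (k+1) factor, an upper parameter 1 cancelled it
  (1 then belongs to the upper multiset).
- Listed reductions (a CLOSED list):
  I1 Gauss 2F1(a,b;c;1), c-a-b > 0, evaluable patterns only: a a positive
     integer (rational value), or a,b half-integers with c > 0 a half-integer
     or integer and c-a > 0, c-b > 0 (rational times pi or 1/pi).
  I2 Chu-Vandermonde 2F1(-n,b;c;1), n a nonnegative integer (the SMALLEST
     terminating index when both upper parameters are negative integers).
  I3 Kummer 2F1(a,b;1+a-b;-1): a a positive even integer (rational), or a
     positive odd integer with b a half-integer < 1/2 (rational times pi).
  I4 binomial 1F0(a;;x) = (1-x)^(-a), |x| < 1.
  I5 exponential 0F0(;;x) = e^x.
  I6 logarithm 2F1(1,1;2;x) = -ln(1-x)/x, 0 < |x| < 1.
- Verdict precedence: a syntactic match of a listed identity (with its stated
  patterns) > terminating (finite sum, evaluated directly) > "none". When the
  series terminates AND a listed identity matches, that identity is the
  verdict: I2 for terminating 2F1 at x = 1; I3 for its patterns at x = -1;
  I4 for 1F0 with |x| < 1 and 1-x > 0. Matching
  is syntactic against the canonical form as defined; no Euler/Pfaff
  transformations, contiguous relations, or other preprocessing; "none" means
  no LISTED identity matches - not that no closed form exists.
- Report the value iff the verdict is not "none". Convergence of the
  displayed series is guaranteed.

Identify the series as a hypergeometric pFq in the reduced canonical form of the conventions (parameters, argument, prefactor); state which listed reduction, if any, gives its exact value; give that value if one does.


The series (x = \frac{1}{3}) is 1F0: upper {\frac{7}{5}}, lower {-}, prefactor -2. Verdict at x = \frac{1}{3}: binomial (I4) matches (the 1F0 binomial series: exponent -7/5, x = \frac{1}{3}). Its exact value is \left(-2\right) \cdot \left(\frac{2}{3}\right)^{-\frac{7}{5}}.

Key step: t_0 being -2, roots of the ratio polynomials (C = -2) are the negated parameters.
Adjacent-term ratio: r(k) = \frac{1}{3} * (k+\frac{7}{5}) / [(k+1)] - poly over poly, x = \frac{1}{3} from leading terms; C = -2 at k = 0.


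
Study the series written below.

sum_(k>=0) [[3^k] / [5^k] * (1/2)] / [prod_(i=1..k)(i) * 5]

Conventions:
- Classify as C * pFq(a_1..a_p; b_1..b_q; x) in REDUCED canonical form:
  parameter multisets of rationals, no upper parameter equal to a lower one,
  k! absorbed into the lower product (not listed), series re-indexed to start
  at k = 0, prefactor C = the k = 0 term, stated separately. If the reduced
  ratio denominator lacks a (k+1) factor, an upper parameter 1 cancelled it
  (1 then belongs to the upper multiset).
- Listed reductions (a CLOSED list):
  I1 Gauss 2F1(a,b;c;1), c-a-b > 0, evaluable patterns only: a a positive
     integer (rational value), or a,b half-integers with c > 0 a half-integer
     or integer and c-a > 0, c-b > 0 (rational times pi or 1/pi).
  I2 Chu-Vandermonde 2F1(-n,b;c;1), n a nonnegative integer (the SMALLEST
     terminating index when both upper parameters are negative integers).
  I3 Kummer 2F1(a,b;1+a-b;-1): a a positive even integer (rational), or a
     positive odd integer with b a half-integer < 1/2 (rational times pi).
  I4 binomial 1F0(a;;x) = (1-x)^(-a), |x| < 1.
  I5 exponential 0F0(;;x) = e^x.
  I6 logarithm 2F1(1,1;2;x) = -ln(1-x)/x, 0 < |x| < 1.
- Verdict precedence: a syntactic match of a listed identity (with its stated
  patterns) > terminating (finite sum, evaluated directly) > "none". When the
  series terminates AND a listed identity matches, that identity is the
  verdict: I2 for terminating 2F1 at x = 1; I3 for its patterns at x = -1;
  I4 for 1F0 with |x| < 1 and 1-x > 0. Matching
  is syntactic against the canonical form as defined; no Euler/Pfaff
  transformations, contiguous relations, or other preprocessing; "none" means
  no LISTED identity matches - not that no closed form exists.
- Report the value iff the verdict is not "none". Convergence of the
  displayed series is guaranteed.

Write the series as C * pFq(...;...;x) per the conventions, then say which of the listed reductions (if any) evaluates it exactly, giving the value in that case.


Key observation: x = (3/5) and the constant factors (C = 1/10, x = 3/5) combine into one prefactor.
Adjacent-term ratio: r(k) = (3/5) * 1 / [(k+1)] - rational; roots negated = parameters, x = (3/5), C = 1/10.

x = 3/5 here; the reduced form reads 0F0, upper {-}, lower {-}, C = 1/10. Verdict: the I5 exponential reduction matches (the 0F0 exponential series at x = 3/5). Value: (1/10) * e^(3/5).


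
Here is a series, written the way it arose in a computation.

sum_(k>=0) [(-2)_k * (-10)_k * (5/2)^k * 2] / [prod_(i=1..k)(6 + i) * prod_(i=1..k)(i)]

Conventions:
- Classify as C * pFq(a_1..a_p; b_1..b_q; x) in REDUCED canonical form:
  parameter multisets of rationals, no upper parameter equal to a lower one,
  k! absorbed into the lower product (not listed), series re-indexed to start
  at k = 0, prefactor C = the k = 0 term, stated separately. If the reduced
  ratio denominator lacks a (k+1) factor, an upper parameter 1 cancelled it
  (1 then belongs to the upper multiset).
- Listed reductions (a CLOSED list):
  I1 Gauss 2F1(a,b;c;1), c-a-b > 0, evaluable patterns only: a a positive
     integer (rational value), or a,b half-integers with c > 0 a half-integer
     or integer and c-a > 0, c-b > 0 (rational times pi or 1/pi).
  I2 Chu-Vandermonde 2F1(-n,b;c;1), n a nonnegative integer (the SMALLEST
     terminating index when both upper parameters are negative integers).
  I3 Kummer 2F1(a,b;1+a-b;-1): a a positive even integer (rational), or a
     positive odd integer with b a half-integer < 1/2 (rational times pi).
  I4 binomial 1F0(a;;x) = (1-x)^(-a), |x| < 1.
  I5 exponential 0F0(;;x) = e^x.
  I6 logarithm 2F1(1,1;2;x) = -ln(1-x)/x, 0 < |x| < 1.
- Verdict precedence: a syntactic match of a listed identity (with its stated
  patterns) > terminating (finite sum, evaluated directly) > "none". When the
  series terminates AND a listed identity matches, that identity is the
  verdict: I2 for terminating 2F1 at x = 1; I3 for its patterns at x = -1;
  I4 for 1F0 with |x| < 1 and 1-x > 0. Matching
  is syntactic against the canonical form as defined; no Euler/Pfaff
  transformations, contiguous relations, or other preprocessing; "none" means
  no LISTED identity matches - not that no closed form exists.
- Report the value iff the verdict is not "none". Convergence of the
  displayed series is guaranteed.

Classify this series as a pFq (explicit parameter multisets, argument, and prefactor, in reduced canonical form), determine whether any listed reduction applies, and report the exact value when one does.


With C = 2: the canonical form is 2F1(-10, -2; 7; 5/2). Verdict: terminating. (-2)_k vanishes past k = 2, leaving a 3-term sum, computed directly. Its exact value is 291/8.

Key step: t_0 being 2, the product of the first k integers (C = 2, x = 5/2) is k!.
Adjacent-term ratio: r(k) = (5/2) * (k-10) (k-2) / [(k+7) (k+1)] - rational; roots negated = parameters, x = (5/2), C = 2.


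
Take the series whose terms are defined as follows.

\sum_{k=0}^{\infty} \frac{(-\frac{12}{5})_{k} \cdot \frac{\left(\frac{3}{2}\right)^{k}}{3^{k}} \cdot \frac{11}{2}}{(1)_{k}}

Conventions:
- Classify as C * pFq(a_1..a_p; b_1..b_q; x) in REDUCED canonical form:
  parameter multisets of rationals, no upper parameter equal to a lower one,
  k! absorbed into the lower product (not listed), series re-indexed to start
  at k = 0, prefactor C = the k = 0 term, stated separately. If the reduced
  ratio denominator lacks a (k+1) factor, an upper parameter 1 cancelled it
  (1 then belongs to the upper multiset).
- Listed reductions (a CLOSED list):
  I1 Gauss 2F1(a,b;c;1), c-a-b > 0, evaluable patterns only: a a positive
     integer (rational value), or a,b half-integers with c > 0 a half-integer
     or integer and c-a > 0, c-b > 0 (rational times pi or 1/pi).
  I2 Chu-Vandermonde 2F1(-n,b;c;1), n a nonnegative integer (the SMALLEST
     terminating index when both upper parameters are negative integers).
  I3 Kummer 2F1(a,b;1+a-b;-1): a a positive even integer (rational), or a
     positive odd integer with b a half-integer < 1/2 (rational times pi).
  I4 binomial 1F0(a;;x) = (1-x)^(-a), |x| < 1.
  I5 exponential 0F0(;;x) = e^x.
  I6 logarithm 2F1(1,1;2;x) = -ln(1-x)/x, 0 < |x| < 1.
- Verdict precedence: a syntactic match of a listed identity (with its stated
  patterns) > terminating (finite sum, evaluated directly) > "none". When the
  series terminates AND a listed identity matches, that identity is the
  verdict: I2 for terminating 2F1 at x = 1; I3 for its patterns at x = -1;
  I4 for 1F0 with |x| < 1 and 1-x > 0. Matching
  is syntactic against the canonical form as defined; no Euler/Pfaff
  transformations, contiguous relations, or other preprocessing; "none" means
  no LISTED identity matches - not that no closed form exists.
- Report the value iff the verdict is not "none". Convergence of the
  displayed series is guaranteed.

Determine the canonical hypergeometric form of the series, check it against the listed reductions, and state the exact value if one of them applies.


At argument \frac{1}{2}: a 1F0 with upper {-\frac{12}{5}}, lower {-}, scaled by C = \frac{11}{2}. Verdict (x = \frac{1}{2}): binomial (I4) applies (the 1F0 binomial series: exponent 12/5, x = \frac{1}{2}). Its exact value is \frac{11}{2} \cdot \left(\frac{1}{2}\right)^{\frac{12}{5}}.

First insight: from the first term \frac{11}{2}: (1)_k (C = 11/2) is k! itself.
Consecutive-term ratio: r(k) = \frac{1}{2} * (k-\frac{12}{5}) / [(k+1)] ; factor over Q: parameters, x = \frac{1}{2}, and C = \frac{11}{2}.


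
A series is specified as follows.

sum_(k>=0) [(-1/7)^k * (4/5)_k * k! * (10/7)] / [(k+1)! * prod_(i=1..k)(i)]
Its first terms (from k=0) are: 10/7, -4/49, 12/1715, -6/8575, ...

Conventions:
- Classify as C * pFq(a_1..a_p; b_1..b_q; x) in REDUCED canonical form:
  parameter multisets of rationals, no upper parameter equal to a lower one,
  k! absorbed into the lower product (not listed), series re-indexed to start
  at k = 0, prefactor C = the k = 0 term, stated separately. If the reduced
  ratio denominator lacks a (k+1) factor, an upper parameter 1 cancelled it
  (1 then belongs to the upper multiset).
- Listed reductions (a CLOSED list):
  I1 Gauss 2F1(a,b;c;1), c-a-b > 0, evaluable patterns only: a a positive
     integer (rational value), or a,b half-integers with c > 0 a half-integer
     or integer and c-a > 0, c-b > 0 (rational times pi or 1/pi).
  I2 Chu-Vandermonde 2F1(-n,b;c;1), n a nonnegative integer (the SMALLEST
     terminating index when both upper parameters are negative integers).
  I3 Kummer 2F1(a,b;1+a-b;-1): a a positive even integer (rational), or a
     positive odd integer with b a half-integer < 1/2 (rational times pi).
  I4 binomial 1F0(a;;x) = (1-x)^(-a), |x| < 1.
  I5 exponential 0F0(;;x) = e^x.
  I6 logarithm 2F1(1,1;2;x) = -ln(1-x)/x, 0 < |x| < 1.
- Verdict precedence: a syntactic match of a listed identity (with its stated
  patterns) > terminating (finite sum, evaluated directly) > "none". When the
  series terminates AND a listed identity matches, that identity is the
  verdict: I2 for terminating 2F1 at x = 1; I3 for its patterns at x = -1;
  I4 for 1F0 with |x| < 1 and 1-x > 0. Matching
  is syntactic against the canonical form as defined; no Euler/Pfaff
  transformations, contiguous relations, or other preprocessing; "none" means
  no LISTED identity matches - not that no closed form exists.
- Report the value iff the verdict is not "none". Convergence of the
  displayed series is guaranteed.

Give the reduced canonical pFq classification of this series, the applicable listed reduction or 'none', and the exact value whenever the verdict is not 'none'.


The series (x = -1/7) is 2F1: upper {4/5, 1}, lower {2}, prefactor 10/7. Verdict: none - this 2F1 at x = -1/7 matches no listed pattern, and upper {4/5, 1} holds no stopper.

The tell: t_0 being 10/7, the product of the first k integers (C = 10/7) is k!.
Term ratio: r(k) = (-1/7) * (k+4/5) (k+1) / [(k+2) (k+1)] ; factor over Q: parameters, x = (-1/7), and C = 10/7.


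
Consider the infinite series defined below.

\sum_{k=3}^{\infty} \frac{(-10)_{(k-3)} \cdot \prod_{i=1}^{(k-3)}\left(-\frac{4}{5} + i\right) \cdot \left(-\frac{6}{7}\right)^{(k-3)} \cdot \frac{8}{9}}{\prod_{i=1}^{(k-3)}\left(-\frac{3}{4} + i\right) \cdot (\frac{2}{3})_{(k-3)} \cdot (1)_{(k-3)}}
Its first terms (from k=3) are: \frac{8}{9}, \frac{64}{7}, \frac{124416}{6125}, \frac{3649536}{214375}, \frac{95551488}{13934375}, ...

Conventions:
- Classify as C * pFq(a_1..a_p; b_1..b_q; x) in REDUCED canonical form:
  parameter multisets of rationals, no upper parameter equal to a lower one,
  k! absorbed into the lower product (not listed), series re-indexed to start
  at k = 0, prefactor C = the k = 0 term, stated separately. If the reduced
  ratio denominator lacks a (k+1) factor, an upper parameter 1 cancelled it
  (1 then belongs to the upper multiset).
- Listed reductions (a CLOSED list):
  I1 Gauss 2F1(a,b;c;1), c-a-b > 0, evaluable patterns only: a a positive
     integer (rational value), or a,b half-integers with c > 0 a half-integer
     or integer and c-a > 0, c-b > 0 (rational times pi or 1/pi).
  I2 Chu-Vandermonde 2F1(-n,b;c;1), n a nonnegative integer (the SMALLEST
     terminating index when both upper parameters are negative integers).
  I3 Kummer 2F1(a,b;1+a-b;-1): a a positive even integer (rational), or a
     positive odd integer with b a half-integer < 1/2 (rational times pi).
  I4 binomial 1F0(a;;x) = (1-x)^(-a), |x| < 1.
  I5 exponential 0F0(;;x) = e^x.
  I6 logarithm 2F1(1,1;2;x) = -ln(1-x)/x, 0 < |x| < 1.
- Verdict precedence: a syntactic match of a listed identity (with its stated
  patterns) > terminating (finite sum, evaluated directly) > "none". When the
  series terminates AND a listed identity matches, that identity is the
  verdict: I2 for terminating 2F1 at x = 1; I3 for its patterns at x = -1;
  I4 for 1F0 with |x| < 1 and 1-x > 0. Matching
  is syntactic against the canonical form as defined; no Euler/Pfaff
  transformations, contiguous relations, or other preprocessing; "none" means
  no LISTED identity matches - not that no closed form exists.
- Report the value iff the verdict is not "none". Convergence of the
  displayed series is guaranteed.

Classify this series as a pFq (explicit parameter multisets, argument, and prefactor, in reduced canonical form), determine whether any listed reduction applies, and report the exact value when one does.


Classification (C = \frac{8}{9}): 2F2 with upper {-10, \frac{1}{5}}, lower {\frac{1}{4}, \frac{2}{3}}, argument x = -\frac{6}{7}. Verdict: terminating. (-10)_k vanishes past k = 10, leaving a 11-term sum, computed directly. Value: \frac{81659376858941626636417430302952}{1460285475476912743194580078125}.

Key step: from the first term \frac{8}{9}: the lower running product (C = 8/9) is a rising factorial.
Step ratio: r(k) = -\frac{6}{7} * (k-10) (k+\frac{1}{5}) / [(k+\frac{1}{4}) (k+\frac{2}{3}) (k+1)] - rational in k, leading ratio -\frac{6}{7}; with t_0 = \frac{8}{9}, classification follows.


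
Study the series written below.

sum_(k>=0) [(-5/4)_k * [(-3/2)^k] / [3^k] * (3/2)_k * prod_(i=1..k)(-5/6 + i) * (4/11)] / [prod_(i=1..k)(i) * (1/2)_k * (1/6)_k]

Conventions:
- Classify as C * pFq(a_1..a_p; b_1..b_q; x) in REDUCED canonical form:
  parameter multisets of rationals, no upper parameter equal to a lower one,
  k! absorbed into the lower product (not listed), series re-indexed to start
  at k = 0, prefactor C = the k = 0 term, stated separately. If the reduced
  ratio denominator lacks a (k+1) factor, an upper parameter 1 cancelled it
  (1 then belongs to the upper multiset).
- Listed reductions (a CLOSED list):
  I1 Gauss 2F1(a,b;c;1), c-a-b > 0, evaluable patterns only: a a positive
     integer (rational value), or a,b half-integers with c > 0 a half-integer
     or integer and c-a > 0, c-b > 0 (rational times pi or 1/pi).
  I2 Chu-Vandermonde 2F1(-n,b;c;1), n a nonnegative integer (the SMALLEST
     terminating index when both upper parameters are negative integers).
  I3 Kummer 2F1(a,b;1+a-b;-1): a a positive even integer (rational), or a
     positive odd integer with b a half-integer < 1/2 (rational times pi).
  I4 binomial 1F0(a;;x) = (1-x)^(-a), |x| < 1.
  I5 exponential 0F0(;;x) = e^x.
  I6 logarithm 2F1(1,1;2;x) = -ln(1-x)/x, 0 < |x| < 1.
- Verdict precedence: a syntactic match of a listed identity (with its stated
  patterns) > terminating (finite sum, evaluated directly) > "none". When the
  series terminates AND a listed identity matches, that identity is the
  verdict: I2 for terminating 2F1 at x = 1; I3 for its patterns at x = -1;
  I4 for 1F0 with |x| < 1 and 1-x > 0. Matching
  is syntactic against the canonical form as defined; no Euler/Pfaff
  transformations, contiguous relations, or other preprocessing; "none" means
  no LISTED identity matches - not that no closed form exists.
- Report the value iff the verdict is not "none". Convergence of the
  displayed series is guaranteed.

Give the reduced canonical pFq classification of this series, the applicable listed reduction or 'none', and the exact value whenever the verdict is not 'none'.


The series (x = -1/2) is 2F1: upper {-5/4, 3/2}, lower {1/2}, prefactor 4/11. Verdict: none - this 2F1 at x = -1/2 matches no listed pattern, and upper {-5/4, 3/2} holds no stopper.

Structural cue: from the first term 4/11: the parameter 1/6 appears in both the upper and lower lists and cancels.
Term ratio: r(k) = (-1/2) * (k-5/4) (k+3/2) / [(k+1/2) (k+1)] - rational in k. x = (-1/2); t_0 = 4/11; negate the roots.


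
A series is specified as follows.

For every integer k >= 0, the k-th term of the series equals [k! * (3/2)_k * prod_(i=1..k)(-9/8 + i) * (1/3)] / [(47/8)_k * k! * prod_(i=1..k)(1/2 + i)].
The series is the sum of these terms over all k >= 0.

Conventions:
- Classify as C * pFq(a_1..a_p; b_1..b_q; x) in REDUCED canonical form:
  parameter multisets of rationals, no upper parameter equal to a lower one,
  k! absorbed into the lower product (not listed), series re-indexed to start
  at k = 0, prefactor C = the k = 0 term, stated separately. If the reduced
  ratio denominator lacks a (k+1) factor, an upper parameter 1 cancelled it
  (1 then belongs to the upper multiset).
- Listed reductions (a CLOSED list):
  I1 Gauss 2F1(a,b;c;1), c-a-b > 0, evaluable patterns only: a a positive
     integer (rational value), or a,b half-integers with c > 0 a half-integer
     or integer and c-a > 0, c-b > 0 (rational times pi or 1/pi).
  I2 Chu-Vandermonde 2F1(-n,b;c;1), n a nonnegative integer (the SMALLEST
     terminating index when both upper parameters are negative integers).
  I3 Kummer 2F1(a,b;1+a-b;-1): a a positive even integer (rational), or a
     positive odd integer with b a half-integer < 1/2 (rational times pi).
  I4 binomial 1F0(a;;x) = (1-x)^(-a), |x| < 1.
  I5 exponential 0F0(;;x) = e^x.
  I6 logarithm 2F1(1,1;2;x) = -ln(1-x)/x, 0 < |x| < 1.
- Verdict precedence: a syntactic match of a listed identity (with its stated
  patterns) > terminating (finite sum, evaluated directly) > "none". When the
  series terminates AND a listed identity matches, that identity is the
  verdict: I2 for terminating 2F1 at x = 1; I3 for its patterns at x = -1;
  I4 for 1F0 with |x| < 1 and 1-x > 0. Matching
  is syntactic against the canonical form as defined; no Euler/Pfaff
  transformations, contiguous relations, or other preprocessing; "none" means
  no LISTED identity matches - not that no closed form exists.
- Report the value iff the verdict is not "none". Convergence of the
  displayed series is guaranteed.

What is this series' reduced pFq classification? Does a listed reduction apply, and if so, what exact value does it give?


x = 1 here; the reduced form reads 2F1, upper {-1/8, 1}, lower {47/8}, C = 1/3. Verdict: this is Gauss's theorem (I1) (x = 1: the Gamma ratio telescopes since c-a-b = 5 > 0 and a = 1 in Z>0). Hence: 13/40.

Key observation: t_0 being 1/3, the running product (prefactor 1/3) telescopes to a rising factorial.
Term ratio: r(k) = 1 * (k-1/8) (k+1) / [(k+47/8) (k+1)] - poly over poly, x = 1 from leading terms; C = 1/3 at k = 0.


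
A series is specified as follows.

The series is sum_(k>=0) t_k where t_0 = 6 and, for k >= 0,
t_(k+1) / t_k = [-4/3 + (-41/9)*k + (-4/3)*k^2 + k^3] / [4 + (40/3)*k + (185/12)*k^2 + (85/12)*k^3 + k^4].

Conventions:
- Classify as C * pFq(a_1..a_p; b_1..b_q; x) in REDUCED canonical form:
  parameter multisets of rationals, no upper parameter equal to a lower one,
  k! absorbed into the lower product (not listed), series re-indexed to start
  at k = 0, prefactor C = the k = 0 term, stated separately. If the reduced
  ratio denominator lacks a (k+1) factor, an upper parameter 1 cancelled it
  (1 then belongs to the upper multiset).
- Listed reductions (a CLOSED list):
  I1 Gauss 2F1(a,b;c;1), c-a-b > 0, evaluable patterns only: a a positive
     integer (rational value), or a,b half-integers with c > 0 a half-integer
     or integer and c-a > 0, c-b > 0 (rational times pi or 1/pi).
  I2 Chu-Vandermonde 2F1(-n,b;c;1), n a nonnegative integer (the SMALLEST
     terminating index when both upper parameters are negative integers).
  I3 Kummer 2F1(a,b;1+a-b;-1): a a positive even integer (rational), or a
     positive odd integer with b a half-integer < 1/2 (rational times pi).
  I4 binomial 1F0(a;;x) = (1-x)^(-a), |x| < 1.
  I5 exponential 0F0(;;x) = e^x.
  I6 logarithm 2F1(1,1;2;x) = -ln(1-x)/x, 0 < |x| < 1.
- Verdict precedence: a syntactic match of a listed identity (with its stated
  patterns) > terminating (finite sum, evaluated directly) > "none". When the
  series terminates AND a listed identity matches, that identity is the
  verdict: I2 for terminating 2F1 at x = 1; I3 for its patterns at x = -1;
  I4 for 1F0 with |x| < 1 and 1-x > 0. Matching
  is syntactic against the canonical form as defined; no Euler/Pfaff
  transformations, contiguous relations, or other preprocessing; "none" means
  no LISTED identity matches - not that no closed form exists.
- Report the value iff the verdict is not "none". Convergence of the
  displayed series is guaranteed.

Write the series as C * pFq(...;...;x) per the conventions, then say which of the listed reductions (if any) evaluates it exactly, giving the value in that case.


With C = 6: the canonical form is 2F2(-3, 1/3; 3/4, 4; 1). Verdict: terminating - the sum ends at index 3 because -3 is a negative integer; exact evaluation follows. Value: 133796/31185.

Key step: with t_0 = 6, roots of the ratio polynomials (C = 6, x = 1) are the negated parameters.
Adjacent-term ratio: r(k) = 1 * (k-3) (k+1/3) / [(k+3/4) (k+4) (k+1)] - poly over poly, x = 1 from leading terms; C = 6 at k = 0.


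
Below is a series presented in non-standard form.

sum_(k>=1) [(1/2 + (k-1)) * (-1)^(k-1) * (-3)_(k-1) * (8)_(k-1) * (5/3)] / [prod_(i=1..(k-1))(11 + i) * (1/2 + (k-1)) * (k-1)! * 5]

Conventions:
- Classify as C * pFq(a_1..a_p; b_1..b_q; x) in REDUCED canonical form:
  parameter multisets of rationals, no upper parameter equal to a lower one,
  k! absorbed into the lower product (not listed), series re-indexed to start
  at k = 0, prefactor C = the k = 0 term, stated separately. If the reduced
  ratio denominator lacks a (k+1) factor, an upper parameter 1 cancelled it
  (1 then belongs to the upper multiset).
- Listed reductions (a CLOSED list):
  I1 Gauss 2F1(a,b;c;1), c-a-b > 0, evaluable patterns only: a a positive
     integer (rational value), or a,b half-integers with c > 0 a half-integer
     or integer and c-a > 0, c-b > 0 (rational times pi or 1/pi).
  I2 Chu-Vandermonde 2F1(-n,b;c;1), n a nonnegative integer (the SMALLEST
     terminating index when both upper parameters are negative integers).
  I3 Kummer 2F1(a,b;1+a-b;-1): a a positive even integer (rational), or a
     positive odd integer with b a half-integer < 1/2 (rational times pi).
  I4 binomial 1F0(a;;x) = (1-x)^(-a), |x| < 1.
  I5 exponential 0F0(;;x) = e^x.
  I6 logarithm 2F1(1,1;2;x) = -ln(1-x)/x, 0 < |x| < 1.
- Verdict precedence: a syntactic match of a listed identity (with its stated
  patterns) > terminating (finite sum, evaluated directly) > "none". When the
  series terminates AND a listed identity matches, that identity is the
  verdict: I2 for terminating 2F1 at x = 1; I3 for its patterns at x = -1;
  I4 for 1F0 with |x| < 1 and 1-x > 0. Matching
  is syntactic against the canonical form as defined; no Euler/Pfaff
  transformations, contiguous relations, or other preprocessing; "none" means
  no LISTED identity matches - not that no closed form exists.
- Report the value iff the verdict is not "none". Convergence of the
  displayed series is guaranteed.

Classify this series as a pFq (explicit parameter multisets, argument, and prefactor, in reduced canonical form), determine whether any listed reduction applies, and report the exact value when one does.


Classification (C = 1/3): 2F1 with upper {-3, 8}, lower {12}, argument x = -1. Verdict at x = -1: Kummer (I3) matches (x = -1; c = 12 equals 1+a-b for upper {-3, 8}: listed pattern). Its exact value is 11/7.

Key step: from the first term 1/3: the constant factors (prefactor 1/3) combine into one prefactor.
Ratio: r(k) = (-1) * (k-3) (k+8) / [(k+12) (k+1)] - poly over poly, x = (-1) from leading terms; C = 1/3 at k = 0.


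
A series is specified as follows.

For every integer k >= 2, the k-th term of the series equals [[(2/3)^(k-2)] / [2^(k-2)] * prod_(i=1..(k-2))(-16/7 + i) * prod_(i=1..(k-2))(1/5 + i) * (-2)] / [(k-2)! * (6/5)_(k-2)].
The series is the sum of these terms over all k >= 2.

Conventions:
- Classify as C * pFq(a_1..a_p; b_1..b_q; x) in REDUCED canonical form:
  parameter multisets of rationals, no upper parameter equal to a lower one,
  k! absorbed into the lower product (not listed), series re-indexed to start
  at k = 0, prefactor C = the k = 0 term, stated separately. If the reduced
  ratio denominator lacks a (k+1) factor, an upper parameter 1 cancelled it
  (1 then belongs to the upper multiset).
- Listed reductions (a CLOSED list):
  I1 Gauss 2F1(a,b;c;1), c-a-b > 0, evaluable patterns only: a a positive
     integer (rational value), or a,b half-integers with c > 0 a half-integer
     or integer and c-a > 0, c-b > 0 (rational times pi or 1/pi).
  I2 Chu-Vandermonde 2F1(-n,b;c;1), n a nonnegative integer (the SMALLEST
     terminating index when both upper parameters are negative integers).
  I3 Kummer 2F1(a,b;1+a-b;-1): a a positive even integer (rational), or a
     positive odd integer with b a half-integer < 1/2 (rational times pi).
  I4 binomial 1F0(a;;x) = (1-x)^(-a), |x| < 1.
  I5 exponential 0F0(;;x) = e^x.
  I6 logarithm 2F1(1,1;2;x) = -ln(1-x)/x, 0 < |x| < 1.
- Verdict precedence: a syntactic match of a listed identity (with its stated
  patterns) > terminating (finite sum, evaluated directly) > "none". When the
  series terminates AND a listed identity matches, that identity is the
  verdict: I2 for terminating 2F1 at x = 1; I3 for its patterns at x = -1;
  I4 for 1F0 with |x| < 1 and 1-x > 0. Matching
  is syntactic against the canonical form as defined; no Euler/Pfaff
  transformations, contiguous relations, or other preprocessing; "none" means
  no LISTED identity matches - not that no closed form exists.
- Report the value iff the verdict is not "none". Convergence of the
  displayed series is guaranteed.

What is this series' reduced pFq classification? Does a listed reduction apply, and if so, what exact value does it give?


Classification (C = -2): 1F0 with upper {-9/7}, lower {-}, argument x = 1/3. Verdict at x = 1/3: binomial (I4) matches (the 1F0 binomial series: exponent 9/7, x = 1/3). Value: (-2) * (2/3)^(9/7).

Key observation: t_0 = -2 here, and the running product (C = -2) telescopes to a rising factorial.
Adjacent-term ratio: r(k) = (1/3) * (k-9/7) / [(k+1)] ; factor over Q: parameters, x = (1/3), and C = -2.
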